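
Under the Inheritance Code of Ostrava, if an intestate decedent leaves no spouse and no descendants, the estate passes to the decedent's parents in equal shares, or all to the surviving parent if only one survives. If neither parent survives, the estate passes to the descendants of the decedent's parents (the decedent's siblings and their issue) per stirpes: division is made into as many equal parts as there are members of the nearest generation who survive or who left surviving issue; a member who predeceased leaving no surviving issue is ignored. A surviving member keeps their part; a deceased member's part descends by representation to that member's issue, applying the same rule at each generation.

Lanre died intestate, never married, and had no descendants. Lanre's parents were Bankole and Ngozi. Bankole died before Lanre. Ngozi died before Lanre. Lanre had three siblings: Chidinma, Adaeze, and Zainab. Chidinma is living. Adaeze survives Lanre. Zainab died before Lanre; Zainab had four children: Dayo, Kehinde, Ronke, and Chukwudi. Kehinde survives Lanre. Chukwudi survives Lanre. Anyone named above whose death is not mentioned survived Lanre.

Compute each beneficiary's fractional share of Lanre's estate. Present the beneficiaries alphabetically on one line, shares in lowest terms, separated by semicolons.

Neither parent survives and there are no descendants, so the estate passes to Lanre's siblings and their issue per stirpes.
The estate is divided into 3 equal shares of 1/3 among Chidinma, Adaeze, Zainab.
Chidinma is living and takes 1/3.
Adaeze is living and takes 1/3.
Zainab predeceased; the 1/3 allotted to Zainab's branch passes to Zainab's issue by representation.
The 1/3 is divided into 4 equal shares of 1/12 among Dayo, Kehinde, Ronke, Chukwudi.
Dayo is living and takes 1/12.
Kehinde is living and takes 1/12.
Ronke is living and takes 1/12.
Chukwudi is living and takes 1/12.

Adaeze 1/3; Chidinma 1/3; Chukwudi 1/12; Dayo 1/12; Kehinde 1/12; Ronke 1/12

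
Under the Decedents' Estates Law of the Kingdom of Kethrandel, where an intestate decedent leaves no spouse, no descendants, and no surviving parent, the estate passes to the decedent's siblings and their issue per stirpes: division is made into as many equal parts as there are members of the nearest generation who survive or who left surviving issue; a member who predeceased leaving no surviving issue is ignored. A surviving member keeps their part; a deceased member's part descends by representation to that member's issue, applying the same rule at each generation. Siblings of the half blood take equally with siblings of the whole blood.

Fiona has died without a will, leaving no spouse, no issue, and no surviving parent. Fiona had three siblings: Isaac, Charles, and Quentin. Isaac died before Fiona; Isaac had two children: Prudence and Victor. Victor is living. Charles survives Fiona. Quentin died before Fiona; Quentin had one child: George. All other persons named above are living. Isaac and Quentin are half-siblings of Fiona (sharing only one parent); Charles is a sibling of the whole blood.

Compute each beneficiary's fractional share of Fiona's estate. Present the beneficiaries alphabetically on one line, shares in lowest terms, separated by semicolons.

No spouse, descendants, or parent survives, so the estate passes to Fiona's siblings per stirpes.
Half-blood and whole-blood siblings take equally under the stated rule.
The estate is divided into 3 equal shares of 1/3 among Isaac, Charles, Quentin.
Isaac predeceased; the 1/3 allotted to Isaac's branch passes to Isaac's issue by representation.
The 1/3 is divided into 2 equal shares of 1/6 among Prudence, Victor.
Prudence is living and takes 1/6.
Victor is living and takes 1/6.
Charles is living and takes 1/3.
Quentin predeceased; the 1/3 allotted to Quentin's branch passes to Quentin's issue by representation.
George is the sole taker at this level and receives the full 1/3.

Charles 1/3; George 1/3; Prudence 1/6; Victor 1/6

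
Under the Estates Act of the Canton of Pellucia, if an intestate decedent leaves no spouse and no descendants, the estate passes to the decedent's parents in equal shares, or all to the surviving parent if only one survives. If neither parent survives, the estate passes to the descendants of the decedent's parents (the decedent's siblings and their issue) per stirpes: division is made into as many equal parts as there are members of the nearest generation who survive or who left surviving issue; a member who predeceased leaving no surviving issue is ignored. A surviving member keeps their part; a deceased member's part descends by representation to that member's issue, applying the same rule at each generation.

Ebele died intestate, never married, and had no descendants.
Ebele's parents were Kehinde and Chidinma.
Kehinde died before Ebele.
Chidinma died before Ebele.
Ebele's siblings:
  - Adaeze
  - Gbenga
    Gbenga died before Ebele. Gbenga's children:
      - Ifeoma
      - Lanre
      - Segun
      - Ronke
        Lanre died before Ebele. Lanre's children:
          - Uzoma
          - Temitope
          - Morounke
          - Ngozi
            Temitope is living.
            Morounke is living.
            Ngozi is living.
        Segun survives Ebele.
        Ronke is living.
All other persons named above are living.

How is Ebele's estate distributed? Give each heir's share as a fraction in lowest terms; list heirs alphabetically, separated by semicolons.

Adaeze 1/2; Ifeoma 1/8; Morounke 1/32; Ngozi 1/32; Ronke 1/8; Segun 1/8; Temitope 1/32; Uzoma 1/32

Neither parent survives and there are no descendants, so the estate passes to Ebele's siblings and their issue per stirpes.
The estate is divided into 2 equal shares of 1/2 among Adaeze, Gbenga.
Adaeze is living and takes 1/2.
Gbenga predeceased; the 1/2 allotted to Gbenga's branch passes to Gbenga's issue by representation.
The 1/2 is divided into 4 equal shares of 1/8 among Ifeoma, Lanre, Segun, Ronke.
Ifeoma is living and takes 1/8.
Lanre predeceased; the 1/8 allotted to Lanre's branch passes to Lanre's issue by representation.
The 1/8 is divided into 4 equal shares of 1/32 among Uzoma, Temitope, Morounke, Ngozi.
Uzoma is living and takes 1/32.
Temitope is living and takes 1/32.
Morounke is living and takes 1/32.
Ngozi is living and takes 1/32.
Segun is living and takes 1/8.
Ronke is living and takes 1/8.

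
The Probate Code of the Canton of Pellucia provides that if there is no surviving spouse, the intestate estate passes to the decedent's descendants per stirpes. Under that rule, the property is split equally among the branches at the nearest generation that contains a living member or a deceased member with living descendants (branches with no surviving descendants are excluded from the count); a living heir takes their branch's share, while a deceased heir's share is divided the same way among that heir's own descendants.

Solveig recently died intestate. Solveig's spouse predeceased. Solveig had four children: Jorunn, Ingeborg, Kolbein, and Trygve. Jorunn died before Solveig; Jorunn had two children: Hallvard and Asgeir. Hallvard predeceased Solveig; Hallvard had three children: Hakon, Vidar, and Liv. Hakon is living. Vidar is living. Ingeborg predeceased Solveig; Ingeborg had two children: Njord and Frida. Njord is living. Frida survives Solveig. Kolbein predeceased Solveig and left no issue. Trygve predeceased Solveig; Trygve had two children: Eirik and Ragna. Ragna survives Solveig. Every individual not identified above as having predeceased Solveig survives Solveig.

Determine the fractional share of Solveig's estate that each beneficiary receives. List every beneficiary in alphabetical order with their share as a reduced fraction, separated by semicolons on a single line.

There is no surviving spouse, so the entire estate passes to Solveig's descendants per stirpes.
Kolbein left no surviving issue, so that branch lapses and is disregarded.
The estate is divided into 3 equal shares of 1/3 among Jorunn, Ingeborg, Trygve.
Jorunn predeceased; the 1/3 allotted to Jorunn's branch passes to Jorunn's issue by representation.
The 1/3 is divided into 2 equal shares of 1/6 among Hallvard, Asgeir.
Hallvard predeceased; the 1/6 allotted to Hallvard's branch passes to Hallvard's issue by representation.
The 1/6 is divided into 3 equal shares of 1/18 among Hakon, Vidar, Liv.
Hakon is living and takes 1/18.
Vidar is living and takes 1/18.
Liv is living and takes 1/18.
Asgeir is living and takes 1/6.
Ingeborg predeceased; the 1/3 allotted to Ingeborg's branch passes to Ingeborg's issue by representation.
The 1/3 is divided into 2 equal shares of 1/6 among Njord, Frida.
Njord is living and takes 1/6.
Frida is living and takes 1/6.
Trygve predeceased; the 1/3 allotted to Trygve's branch passes to Trygve's issue by representation.
The 1/3 is divided into 2 equal shares of 1/6 among Eirik, Ragna.
Eirik is living and takes 1/6.
Ragna is living and takes 1/6.

Asgeir 1/6; Eirik 1/6; Frida 1/6; Hakon 1/18; Liv 1/18; Njord 1/6; Ragna 1/6; Vidar 1/18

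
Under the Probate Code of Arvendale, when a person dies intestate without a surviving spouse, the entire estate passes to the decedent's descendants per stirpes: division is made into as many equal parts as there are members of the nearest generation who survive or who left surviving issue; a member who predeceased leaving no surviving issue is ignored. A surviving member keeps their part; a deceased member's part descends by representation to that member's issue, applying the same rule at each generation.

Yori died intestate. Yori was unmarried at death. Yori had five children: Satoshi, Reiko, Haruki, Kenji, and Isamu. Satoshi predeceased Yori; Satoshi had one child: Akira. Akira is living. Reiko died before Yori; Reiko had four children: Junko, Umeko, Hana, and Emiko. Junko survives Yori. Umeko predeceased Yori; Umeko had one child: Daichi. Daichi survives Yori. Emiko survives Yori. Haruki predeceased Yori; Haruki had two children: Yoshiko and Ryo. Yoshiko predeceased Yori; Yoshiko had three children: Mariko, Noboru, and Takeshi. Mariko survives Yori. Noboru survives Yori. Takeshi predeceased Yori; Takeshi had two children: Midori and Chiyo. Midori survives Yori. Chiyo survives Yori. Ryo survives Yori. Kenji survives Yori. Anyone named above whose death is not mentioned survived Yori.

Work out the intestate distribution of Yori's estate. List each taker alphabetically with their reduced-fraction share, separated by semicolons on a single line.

Akira 1/5; Chiyo 1/60; Daichi 1/20; Emiko 1/20; Hana 1/20; Isamu 1/5; Junko 1/20; Kenji 1/5; Mariko 1/30; Midori 1/60; Noboru 1/30; Ryo 1/10

There is no surviving spouse, so the entire estate passes to Yori's descendants per stirpes.
The estate is divided into 5 equal shares of 1/5 among Satoshi, Reiko, Haruki, Kenji, Isamu.
Satoshi predeceased; the 1/5 allotted to Satoshi's branch passes to Satoshi's issue by representation.
Akira is the sole taker at this level and receives the full 1/5.
Reiko predeceased; the 1/5 allotted to Reiko's branch passes to Reiko's issue by representation.
The 1/5 is divided into 4 equal shares of 1/20 among Junko, Umeko, Hana, Emiko.
Junko is living and takes 1/20.
Umeko predeceased; the 1/20 allotted to Umeko's branch passes to Umeko's issue by representation.
Daichi is the sole taker at this level and receives the full 1/20.
Hana is living and takes 1/20.
Emiko is living and takes 1/20.
Haruki predeceased; the 1/5 allotted to Haruki's branch passes to Haruki's issue by representation.
The 1/5 is divided into 2 equal shares of 1/10 among Yoshiko, Ryo.
Yoshiko predeceased; the 1/10 allotted to Yoshiko's branch passes to Yoshiko's issue by representation.
The 1/10 is divided into 3 equal shares of 1/30 among Mariko, Noboru, Takeshi.
Mariko is living and takes 1/30.
Noboru is living and takes 1/30.
Takeshi predeceased; the 1/30 allotted to Takeshi's branch passes to Takeshi's issue by representation.
The 1/30 is divided into 2 equal shares of 1/60 among Midori, Chiyo.
Midori is living and takes 1/60.
Chiyo is living and takes 1/60.
Ryo is living and takes 1/10.
Kenji is living and takes 1/5.
Isamu is living and takes 1/5.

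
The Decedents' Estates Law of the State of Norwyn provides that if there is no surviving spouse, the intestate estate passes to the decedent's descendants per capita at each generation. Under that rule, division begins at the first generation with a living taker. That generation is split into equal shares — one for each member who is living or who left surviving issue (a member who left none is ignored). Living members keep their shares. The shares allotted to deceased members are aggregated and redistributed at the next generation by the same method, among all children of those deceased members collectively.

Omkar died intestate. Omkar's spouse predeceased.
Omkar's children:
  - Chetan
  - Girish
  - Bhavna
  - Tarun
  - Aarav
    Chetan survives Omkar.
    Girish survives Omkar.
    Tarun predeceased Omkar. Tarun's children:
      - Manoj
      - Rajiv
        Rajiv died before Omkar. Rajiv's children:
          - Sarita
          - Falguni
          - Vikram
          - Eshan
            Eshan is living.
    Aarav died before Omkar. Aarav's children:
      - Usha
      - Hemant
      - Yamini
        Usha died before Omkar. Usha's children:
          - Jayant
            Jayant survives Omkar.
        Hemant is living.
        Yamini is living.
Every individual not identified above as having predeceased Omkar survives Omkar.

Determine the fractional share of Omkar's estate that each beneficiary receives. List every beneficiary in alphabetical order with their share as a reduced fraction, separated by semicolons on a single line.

There is no surviving spouse, so the entire estate passes to Omkar's descendants per capita at each generation.
At generation 1 (Chetan, Girish, Bhavna, Tarun, Aarav) there are 5 shares of (1)/5 = 1/5 each.
Living: Chetan, Girish, and Bhavna — each takes 1/5.
Deceased: Tarun and Aarav. Their combined 2/5 is pooled and carried to generation 2.
At generation 2 (Manoj, Rajiv, Usha, Hemant, Yamini) there are 5 shares of (2/5)/5 = 2/25 each.
Living: Manoj, Hemant, and Yamini — each takes 2/25.
Deceased: Rajiv and Usha. Their combined 4/25 is pooled and carried to generation 3.
At generation 3 (Sarita, Falguni, Vikram, Eshan, Jayant) there are 5 shares of (4/25)/5 = 4/125 each.
Living: Sarita, Falguni, Vikram, Eshan, and Jayant — each takes 4/125.

Bhavna 1/5; Chetan 1/5; Eshan 4/125; Falguni 4/125; Girish 1/5; Hemant 2/25; Jayant 4/125; Manoj 2/25; Sarita 4/125; Vikram 4/125; Yamini 2/25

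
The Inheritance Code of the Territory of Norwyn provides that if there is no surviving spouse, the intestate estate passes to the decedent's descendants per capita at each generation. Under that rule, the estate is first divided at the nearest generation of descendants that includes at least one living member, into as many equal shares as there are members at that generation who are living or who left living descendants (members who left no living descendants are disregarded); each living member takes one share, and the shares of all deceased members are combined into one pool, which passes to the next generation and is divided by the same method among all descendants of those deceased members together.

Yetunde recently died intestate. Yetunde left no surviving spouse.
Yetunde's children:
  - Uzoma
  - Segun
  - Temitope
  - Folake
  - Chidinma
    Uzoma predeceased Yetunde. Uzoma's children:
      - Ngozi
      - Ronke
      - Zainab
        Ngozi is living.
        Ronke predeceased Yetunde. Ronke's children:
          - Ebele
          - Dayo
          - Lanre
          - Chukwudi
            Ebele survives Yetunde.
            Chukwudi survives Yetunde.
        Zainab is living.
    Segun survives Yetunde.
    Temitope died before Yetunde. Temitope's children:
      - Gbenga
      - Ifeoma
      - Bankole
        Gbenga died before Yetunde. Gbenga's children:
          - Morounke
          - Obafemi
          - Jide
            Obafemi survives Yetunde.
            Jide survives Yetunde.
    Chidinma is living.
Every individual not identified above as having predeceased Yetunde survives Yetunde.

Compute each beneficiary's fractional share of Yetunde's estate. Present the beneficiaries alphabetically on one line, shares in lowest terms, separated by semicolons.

There is no surviving spouse, so the entire estate passes to Yetunde's descendants per capita at each generation.
At generation 1 (Uzoma, Segun, Temitope, Folake, Chidinma) there are 5 shares of (1)/5 = 1/5 each.
Living: Segun, Folake, and Chidinma — each takes 1/5.
Deceased: Uzoma and Temitope. Their combined 2/5 is pooled and carried to generation 2.
At generation 2 (Ngozi, Ronke, Zainab, Gbenga, Ifeoma, Bankole) there are 6 shares of (2/5)/6 = 1/15 each.
Living: Ngozi, Zainab, Ifeoma, and Bankole — each takes 1/15.
Deceased: Ronke and Gbenga. Their combined 2/15 is pooled and carried to generation 3.
At generation 3 (Ebele, Dayo, Lanre, Chukwudi, Morounke, Obafemi, Jide) there are 7 shares of (2/15)/7 = 2/105 each.
Living: Ebele, Dayo, Lanre, Chukwudi, Morounke, Obafemi, and Jide — each takes 2/105.

Bankole 1/15; Chidinma 1/5; Chukwudi 2/105; Dayo 2/105; Ebele 2/105; Folake 1/5; Ifeoma 1/15; Jide 2/105; Lanre 2/105; Morounke 2/105; Ngozi 1/15; Obafemi 2/105; Segun 1/5; Zainab 1/15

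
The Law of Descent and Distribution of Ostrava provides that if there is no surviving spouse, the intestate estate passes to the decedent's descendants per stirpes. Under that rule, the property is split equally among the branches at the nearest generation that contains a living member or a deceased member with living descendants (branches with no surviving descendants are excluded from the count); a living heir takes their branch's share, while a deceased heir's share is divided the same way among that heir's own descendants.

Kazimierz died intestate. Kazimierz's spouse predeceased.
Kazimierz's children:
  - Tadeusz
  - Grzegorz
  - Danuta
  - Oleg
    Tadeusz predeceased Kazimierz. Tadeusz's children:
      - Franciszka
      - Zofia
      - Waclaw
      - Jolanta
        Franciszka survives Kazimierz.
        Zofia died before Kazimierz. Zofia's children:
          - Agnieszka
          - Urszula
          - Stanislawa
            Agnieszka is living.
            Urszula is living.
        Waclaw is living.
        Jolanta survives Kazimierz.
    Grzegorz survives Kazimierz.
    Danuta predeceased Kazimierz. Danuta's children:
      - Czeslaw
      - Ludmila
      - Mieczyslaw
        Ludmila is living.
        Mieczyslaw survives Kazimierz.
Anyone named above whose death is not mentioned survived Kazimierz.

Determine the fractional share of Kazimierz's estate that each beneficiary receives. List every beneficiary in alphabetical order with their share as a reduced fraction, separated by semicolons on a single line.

There is no surviving spouse, so the entire estate passes to Kazimierz's descendants per stirpes.
The estate is divided into 4 equal shares of 1/4 among Tadeusz, Grzegorz, Danuta, Oleg.
Tadeusz predeceased; the 1/4 allotted to Tadeusz's branch passes to Tadeusz's issue by representation.
The 1/4 is divided into 4 equal shares of 1/16 among Franciszka, Zofia, Waclaw, Jolanta.
Franciszka is living and takes 1/16.
Zofia predeceased; the 1/16 allotted to Zofia's branch passes to Zofia's issue by representation.
The 1/16 is divided into 3 equal shares of 1/48 among Agnieszka, Urszula, Stanislawa.
Agnieszka is living and takes 1/48.
Urszula is living and takes 1/48.
Stanislawa is living and takes 1/48.
Waclaw is living and takes 1/16.
Jolanta is living and takes 1/16.
Grzegorz is living and takes 1/4.
Danuta predeceased; the 1/4 allotted to Danuta's branch passes to Danuta's issue by representation.
The 1/4 is divided into 3 equal shares of 1/12 among Czeslaw, Ludmila, Mieczyslaw.
Czeslaw is living and takes 1/12.
Ludmila is living and takes 1/12.
Mieczyslaw is living and takes 1/12.
Oleg is living and takes 1/4.

Agnieszka 1/48; Czeslaw 1/12; Franciszka 1/16; Grzegorz 1/4; Jolanta 1/16; Ludmila 1/12; Mieczyslaw 1/12; Oleg 1/4; Stanislawa 1/48; Urszula 1/48; Waclaw 1/16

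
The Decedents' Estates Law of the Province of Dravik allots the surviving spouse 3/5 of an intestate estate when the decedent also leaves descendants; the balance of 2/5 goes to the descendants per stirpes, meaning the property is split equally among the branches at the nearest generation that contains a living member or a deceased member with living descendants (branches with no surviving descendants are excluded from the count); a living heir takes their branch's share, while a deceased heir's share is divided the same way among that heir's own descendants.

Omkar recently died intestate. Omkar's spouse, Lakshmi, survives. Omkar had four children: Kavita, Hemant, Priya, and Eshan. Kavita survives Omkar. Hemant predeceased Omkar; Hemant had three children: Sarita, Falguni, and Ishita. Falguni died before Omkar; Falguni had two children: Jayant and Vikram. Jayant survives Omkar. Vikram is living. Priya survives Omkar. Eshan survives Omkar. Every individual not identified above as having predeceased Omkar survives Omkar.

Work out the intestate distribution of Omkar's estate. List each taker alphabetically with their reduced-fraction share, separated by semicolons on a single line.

Lakshmi, as surviving spouse, takes 3/5.
The remaining 2/5 passes to Omkar's descendants per stirpes.
The 2/5 is divided into 4 equal shares of 1/10 among Kavita, Hemant, Priya, Eshan.
Kavita is living and takes 1/10.
Hemant predeceased; the 1/10 allotted to Hemant's branch passes to Hemant's issue by representation.
The 1/10 is divided into 3 equal shares of 1/30 among Sarita, Falguni, Ishita.
Sarita is living and takes 1/30.
Falguni predeceased; the 1/30 allotted to Falguni's branch passes to Falguni's issue by representation.
The 1/30 is divided into 2 equal shares of 1/60 among Jayant, Vikram.
Jayant is living and takes 1/60.
Vikram is living and takes 1/60.
Ishita is living and takes 1/30.
Priya is living and takes 1/10.
Eshan is living and takes 1/10.

Eshan 1/10; Ishita 1/30; Jayant 1/60; Kavita 1/10; Lakshmi 3/5; Priya 1/10; Sarita 1/30; Vikram 1/60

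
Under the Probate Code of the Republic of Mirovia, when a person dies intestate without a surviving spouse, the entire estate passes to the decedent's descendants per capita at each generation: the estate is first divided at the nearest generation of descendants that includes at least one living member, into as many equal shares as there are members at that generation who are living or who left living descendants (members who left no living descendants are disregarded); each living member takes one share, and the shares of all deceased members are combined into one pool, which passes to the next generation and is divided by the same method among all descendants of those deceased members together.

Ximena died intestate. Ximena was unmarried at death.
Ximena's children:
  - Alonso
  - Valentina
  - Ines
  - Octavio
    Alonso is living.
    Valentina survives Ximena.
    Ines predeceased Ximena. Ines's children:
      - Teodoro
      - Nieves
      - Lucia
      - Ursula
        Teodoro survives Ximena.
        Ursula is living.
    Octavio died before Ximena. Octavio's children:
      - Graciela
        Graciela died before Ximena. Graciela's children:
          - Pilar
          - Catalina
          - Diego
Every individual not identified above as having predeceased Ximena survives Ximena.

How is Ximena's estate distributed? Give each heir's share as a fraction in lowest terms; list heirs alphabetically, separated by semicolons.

There is no surviving spouse, so the entire estate passes to Ximena's descendants per capita at each generation.
At generation 1 (Alonso, Valentina, Ines, Octavio) there are 4 shares of (1)/4 = 1/4 each.
Living: Alonso and Valentina — each takes 1/4.
Deceased: Ines and Octavio. Their combined 1/2 is pooled and carried to generation 2.
At generation 2 (Teodoro, Nieves, Lucia, Ursula, Graciela) there are 5 shares of (1/2)/5 = 1/10 each.
Living: Teodoro, Nieves, Lucia, and Ursula — each takes 1/10.
Deceased: Graciela. That 1/10 share is carried to generation 3.
At generation 3 (Pilar, Catalina, Diego) there are 3 shares of (1/10)/3 = 1/30 each.
Living: Pilar, Catalina, and Diego — each takes 1/30.

Alonso 1/4; Catalina 1/30; Diego 1/30; Lucia 1/10; Nieves 1/10; Pilar 1/30; Teodoro 1/10; Ursula 1/10; Valentina 1/4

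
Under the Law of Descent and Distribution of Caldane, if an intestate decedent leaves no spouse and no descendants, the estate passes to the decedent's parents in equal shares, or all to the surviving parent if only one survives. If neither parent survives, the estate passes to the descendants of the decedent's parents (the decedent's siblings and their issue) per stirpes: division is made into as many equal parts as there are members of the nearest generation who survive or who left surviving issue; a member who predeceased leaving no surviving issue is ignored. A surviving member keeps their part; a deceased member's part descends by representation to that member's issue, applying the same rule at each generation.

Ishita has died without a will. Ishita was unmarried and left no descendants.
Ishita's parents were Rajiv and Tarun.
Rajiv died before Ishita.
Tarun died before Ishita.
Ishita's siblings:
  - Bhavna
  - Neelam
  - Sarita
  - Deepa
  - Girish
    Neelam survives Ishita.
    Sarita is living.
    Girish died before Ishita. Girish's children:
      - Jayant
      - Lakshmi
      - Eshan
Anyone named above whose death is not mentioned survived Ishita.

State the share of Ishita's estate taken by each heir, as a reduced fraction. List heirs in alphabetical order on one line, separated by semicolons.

Neither parent survives and there are no descendants, so the estate passes to Ishita's siblings and their issue per stirpes.
The estate is divided into 5 equal shares of 1/5 among Bhavna, Neelam, Sarita, Deepa, Girish.
Bhavna is living and takes 1/5.
Neelam is living and takes 1/5.
Sarita is living and takes 1/5.
Deepa is living and takes 1/5.
Girish predeceased; the 1/5 allotted to Girish's branch passes to Girish's issue by representation.
The 1/5 is divided into 3 equal shares of 1/15 among Jayant, Lakshmi, Eshan.
Jayant is living and takes 1/15.
Lakshmi is living and takes 1/15.
Eshan is living and takes 1/15.

Bhavna 1/5; Deepa 1/5; Eshan 1/15; Jayant 1/15; Lakshmi 1/15; Neelam 1/5; Sarita 1/5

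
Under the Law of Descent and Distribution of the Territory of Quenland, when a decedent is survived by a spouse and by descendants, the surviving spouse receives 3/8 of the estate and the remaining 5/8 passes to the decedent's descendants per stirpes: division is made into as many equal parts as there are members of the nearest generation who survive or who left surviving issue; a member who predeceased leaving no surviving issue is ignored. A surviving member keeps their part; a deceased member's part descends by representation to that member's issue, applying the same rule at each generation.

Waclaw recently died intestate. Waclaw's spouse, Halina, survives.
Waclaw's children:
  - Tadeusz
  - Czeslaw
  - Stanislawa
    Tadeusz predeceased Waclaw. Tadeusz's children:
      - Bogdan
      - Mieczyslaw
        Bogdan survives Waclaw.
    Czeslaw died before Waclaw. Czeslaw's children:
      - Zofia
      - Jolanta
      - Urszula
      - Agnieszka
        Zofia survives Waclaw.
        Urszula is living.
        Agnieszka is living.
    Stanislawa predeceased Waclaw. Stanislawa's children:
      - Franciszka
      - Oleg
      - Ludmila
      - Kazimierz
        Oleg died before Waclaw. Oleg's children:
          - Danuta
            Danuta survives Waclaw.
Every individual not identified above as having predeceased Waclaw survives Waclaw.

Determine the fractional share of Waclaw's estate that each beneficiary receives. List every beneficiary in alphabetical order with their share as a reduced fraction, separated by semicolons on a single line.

Halina, as surviving spouse, takes 3/8.
The remaining 5/8 passes to Waclaw's descendants per stirpes.
The 5/8 is divided into 3 equal shares of 5/24 among Tadeusz, Czeslaw, Stanislawa.
Tadeusz predeceased; the 5/24 allotted to Tadeusz's branch passes to Tadeusz's issue by representation.
The 5/24 is divided into 2 equal shares of 5/48 among Bogdan, Mieczyslaw.
Bogdan is living and takes 5/48.
Mieczyslaw is living and takes 5/48.
Czeslaw predeceased; the 5/24 allotted to Czeslaw's branch passes to Czeslaw's issue by representation.
The 5/24 is divided into 4 equal shares of 5/96 among Zofia, Jolanta, Urszula, Agnieszka.
Zofia is living and takes 5/96.
Jolanta is living and takes 5/96.
Urszula is living and takes 5/96.
Agnieszka is living and takes 5/96.
Stanislawa predeceased; the 5/24 allotted to Stanislawa's branch passes to Stanislawa's issue by representation.
The 5/24 is divided into 4 equal shares of 5/96 among Franciszka, Oleg, Ludmila, Kazimierz.
Franciszka is living and takes 5/96.
Oleg predeceased; the 5/96 allotted to Oleg's branch passes to Oleg's issue by representation.
Danuta is the sole taker at this level and receives the full 5/96.
Ludmila is living and takes 5/96.
Kazimierz is living and takes 5/96.

Agnieszka 5/96; Bogdan 5/48; Danuta 5/96; Franciszka 5/96; Halina 3/8; Jolanta 5/96; Kazimierz 5/96; Ludmila 5/96; Mieczyslaw 5/48; Urszula 5/96; Zofia 5/96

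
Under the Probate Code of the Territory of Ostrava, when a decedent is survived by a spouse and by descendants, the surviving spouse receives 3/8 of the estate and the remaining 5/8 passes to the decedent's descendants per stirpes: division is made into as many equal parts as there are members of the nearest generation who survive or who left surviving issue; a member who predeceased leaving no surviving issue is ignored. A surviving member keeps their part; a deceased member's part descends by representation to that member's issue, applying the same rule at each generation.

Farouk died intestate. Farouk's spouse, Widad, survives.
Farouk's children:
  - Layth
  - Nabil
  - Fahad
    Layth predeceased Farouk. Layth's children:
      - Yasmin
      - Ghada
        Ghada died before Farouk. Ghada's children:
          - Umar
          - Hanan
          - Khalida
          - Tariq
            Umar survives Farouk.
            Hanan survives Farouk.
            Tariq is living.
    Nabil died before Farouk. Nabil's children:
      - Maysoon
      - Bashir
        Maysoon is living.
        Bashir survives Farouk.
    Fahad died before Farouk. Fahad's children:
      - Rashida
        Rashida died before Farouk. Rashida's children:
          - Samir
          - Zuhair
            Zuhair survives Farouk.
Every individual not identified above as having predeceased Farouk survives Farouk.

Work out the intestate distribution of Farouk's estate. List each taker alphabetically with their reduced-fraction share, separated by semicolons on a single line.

Widad, as surviving spouse, takes 3/8.
The remaining 5/8 passes to Farouk's descendants per stirpes.
The 5/8 is divided into 3 equal shares of 5/24 among Layth, Nabil, Fahad.
Layth predeceased; the 5/24 allotted to Layth's branch passes to Layth's issue by representation.
The 5/24 is divided into 2 equal shares of 5/48 among Yasmin, Ghada.
Yasmin is living and takes 5/48.
Ghada predeceased; the 5/48 allotted to Ghada's branch passes to Ghada's issue by representation.
The 5/48 is divided into 4 equal shares of 5/192 among Umar, Hanan, Khalida, Tariq.
Umar is living and takes 5/192.
Hanan is living and takes 5/192.
Khalida is living and takes 5/192.
Tariq is living and takes 5/192.
Nabil predeceased; the 5/24 allotted to Nabil's branch passes to Nabil's issue by representation.
The 5/24 is divided into 2 equal shares of 5/48 among Maysoon, Bashir.
Maysoon is living and takes 5/48.
Bashir is living and takes 5/48.
Fahad predeceased; the 5/24 allotted to Fahad's branch passes to Fahad's issue by representation.
Rashida's line is the sole branch at this level, so the full 5/24 passes to Rashida's issue by representation.
The 5/24 is divided into 2 equal shares of 5/48 among Samir, Zuhair.
Samir is living and takes 5/48.
Zuhair is living and takes 5/48.

Bashir 5/48; Hanan 5/192; Khalida 5/192; Maysoon 5/48; Samir 5/48; Tariq 5/192; Umar 5/192; Widad 3/8; Yasmin 5/48; Zuhair 5/48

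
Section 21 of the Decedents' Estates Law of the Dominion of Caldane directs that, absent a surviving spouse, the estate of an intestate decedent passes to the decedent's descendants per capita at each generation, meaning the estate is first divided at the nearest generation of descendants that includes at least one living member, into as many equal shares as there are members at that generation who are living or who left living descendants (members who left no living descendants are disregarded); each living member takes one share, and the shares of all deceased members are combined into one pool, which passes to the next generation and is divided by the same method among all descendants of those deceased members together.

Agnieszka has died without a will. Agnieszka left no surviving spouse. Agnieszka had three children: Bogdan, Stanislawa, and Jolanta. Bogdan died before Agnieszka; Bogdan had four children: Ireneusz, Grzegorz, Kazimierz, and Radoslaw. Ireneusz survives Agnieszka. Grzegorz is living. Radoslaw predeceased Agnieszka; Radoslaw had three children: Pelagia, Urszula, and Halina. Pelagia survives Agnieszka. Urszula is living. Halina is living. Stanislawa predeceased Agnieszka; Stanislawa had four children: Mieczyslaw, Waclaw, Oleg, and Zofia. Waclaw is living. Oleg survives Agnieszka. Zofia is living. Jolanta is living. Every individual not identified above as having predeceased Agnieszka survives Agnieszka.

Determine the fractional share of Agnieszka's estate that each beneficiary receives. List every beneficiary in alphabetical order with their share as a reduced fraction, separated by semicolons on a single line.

There is no surviving spouse, so the entire estate passes to Agnieszka's descendants per capita at each generation.
At generation 1 (Bogdan, Stanislawa, Jolanta) there are 3 shares of (1)/3 = 1/3 each.
Living: Jolanta — each takes 1/3.
Deceased: Bogdan and Stanislawa. Their combined 2/3 is pooled and carried to generation 2.
At generation 2 (Ireneusz, Grzegorz, Kazimierz, Radoslaw, Mieczyslaw, Waclaw, Oleg, Zofia) there are 8 shares of (2/3)/8 = 1/12 each.
Living: Ireneusz, Grzegorz, Kazimierz, Mieczyslaw, Waclaw, Oleg, and Zofia — each takes 1/12.
Deceased: Radoslaw. That 1/12 share is carried to generation 3.
At generation 3 (Pelagia, Urszula, Halina) there are 3 shares of (1/12)/3 = 1/36 each.
Living: Pelagia, Urszula, and Halina — each takes 1/36.

Grzegorz 1/12; Halina 1/36; Ireneusz 1/12; Jolanta 1/3; Kazimierz 1/12; Mieczyslaw 1/12; Oleg 1/12; Pelagia 1/36; Urszula 1/36; Waclaw 1/12; Zofia 1/12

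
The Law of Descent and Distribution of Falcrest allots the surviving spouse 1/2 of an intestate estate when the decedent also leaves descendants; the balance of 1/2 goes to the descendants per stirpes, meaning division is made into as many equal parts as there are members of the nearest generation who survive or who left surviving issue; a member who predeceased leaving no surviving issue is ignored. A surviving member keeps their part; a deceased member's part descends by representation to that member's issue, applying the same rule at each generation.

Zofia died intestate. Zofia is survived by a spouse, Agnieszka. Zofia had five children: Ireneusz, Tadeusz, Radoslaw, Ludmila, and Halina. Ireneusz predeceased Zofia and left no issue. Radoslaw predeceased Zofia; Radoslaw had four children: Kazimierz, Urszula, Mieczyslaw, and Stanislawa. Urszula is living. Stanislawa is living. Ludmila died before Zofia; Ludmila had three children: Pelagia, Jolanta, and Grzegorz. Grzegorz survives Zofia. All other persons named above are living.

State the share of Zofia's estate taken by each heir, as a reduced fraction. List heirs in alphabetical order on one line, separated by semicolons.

Agnieszka, as surviving spouse, takes 1/2.
The remaining 1/2 passes to Zofia's descendants per stirpes.
Ireneusz left no surviving issue, so that branch lapses and is disregarded.
The 1/2 is divided into 4 equal shares of 1/8 among Tadeusz, Radoslaw, Ludmila, Halina.
Tadeusz is living and takes 1/8.
Radoslaw predeceased; the 1/8 allotted to Radoslaw's branch passes to Radoslaw's issue by representation.
The 1/8 is divided into 4 equal shares of 1/32 among Kazimierz, Urszula, Mieczyslaw, Stanislawa.
Kazimierz is living and takes 1/32.
Urszula is living and takes 1/32.
Mieczyslaw is living and takes 1/32.
Stanislawa is living and takes 1/32.
Ludmila predeceased; the 1/8 allotted to Ludmila's branch passes to Ludmila's issue by representation.
The 1/8 is divided into 3 equal shares of 1/24 among Pelagia, Jolanta, Grzegorz.
Pelagia is living and takes 1/24.
Jolanta is living and takes 1/24.
Grzegorz is living and takes 1/24.
Halina is living and takes 1/8.

Agnieszka 1/2; Grzegorz 1/24; Halina 1/8; Jolanta 1/24; Kazimierz 1/32; Mieczyslaw 1/32; Pelagia 1/24; Stanislawa 1/32; Tadeusz 1/8; Urszula 1/32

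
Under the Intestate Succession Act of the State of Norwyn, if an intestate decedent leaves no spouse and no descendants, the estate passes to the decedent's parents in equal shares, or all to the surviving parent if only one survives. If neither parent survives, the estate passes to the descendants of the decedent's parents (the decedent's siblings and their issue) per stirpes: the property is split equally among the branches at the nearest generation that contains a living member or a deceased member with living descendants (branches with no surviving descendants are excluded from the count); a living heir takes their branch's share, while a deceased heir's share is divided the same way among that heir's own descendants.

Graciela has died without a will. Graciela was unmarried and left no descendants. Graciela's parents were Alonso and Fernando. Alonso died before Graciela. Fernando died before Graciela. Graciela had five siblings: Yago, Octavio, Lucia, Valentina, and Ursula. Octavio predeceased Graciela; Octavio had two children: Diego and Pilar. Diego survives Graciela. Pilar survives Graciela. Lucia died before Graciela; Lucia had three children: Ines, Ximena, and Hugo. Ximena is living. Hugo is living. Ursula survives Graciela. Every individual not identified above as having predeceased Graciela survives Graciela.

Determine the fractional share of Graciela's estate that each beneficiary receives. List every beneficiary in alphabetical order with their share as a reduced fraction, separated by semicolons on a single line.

Diego 1/10; Hugo 1/15; Ines 1/15; Pilar 1/10; Ursula 1/5; Valentina 1/5; Ximena 1/15; Yago 1/5

Neither parent survives and there are no descendants, so the estate passes to Graciela's siblings and their issue per stirpes.
The estate is divided into 5 equal shares of 1/5 among Yago, Octavio, Lucia, Valentina, Ursula.
Yago is living and takes 1/5.
Octavio predeceased; the 1/5 allotted to Octavio's branch passes to Octavio's issue by representation.
The 1/5 is divided into 2 equal shares of 1/10 among Diego, Pilar.
Diego is living and takes 1/10.
Pilar is living and takes 1/10.
Lucia predeceased; the 1/5 allotted to Lucia's branch passes to Lucia's issue by representation.
The 1/5 is divided into 3 equal shares of 1/15 among Ines, Ximena, Hugo.
Ines is living and takes 1/15.
Ximena is living and takes 1/15.
Hugo is living and takes 1/15.
Valentina is living and takes 1/5.
Ursula is living and takes 1/5.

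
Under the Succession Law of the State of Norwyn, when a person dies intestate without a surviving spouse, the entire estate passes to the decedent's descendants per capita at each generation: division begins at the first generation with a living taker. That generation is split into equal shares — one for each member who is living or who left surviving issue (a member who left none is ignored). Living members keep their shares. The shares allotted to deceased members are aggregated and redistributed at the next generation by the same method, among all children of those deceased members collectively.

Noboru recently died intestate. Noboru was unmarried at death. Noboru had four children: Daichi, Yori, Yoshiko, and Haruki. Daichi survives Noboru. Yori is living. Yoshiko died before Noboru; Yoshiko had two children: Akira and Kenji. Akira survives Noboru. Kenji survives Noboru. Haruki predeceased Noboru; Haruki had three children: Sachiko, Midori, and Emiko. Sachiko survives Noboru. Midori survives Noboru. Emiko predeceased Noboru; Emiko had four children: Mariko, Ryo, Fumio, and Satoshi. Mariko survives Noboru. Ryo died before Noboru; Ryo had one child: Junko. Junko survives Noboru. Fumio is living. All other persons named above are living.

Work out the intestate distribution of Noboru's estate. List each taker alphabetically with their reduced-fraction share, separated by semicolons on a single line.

Akira 1/10; Daichi 1/4; Fumio 1/40; Junko 1/40; Kenji 1/10; Mariko 1/40; Midori 1/10; Sachiko 1/10; Satoshi 1/40; Yori 1/4

There is no surviving spouse, so the entire estate passes to Noboru's descendants per capita at each generation.
At generation 1 (Daichi, Yori, Yoshiko, Haruki) there are 4 shares of (1)/4 = 1/4 each.
Living: Daichi and Yori — each takes 1/4.
Deceased: Yoshiko and Haruki. Their combined 1/2 is pooled and carried to generation 2.
At generation 2 (Akira, Kenji, Sachiko, Midori, Emiko) there are 5 shares of (1/2)/5 = 1/10 each.
Living: Akira, Kenji, Sachiko, and Midori — each takes 1/10.
Deceased: Emiko. That 1/10 share is carried to generation 3.
At generation 3 (Mariko, Ryo, Fumio, Satoshi) there are 4 shares of (1/10)/4 = 1/40 each.
Living: Mariko, Fumio, and Satoshi — each takes 1/40.
Deceased: Ryo. That 1/40 share is carried to generation 4.
At generation 4 (Junko) there are 1 shares of (1/40)/1 = 1/40 each.
Living: Junko — each takes 1/40.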